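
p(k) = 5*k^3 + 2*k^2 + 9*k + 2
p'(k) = 15*k^2 + 4*k + 9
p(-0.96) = -9.22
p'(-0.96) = 18.98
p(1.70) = 47.64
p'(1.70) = 59.15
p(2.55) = 120.86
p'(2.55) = 116.74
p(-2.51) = -87.06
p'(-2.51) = 93.46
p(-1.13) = -12.83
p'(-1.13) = 23.63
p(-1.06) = -11.25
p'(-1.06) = 21.61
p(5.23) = 819.05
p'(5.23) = 440.21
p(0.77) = 12.40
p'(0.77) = 20.97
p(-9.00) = -3562.00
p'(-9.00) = 1188.00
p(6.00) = 1208.00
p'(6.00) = 573.00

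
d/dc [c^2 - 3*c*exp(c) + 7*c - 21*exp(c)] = -3*c*exp(c) + 2*c - 24*exp(c) + 7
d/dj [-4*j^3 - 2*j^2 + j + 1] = -12*j^2 - 4*j + 1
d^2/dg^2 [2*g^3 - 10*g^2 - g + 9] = 12*g - 20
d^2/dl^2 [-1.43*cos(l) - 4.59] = 1.43*cos(l)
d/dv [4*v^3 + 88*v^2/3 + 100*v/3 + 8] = 12*v^2 + 176*v/3 + 100/3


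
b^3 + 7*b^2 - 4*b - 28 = (b - 2)*(b + 2)*(b + 7)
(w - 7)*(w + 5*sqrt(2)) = w^2 - 7*w + 5*sqrt(2)*w - 35*sqrt(2)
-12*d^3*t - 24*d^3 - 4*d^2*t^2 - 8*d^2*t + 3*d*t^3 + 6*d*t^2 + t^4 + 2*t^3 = (-2*d + t)*(2*d + t)*(3*d + t)*(t + 2)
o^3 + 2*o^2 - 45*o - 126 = (o - 7)*(o + 3)*(o + 6)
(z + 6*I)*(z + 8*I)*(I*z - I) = I*z^3 - 14*z^2 - I*z^2 + 14*z - 48*I*z + 48*I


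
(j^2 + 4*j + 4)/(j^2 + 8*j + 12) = (j + 2)/(j + 6)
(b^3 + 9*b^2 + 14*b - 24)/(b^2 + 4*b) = b + 5 - 6/b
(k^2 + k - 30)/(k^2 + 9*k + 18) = (k - 5)/(k + 3)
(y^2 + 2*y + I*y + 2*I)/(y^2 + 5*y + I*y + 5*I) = (y + 2)/(y + 5)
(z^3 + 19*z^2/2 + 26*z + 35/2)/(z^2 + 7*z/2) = z + 6 + 5/z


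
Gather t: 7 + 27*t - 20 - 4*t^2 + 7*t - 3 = -4*t^2 + 34*t - 16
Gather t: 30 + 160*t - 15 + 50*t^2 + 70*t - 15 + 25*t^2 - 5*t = 75*t^2 + 225*t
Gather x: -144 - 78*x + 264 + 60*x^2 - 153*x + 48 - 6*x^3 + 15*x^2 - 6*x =-6*x^3 + 75*x^2 - 237*x + 168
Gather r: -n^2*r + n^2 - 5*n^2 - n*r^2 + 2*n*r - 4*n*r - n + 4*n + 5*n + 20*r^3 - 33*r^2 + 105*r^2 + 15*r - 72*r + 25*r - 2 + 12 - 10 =-4*n^2 + 8*n + 20*r^3 + r^2*(72 - n) + r*(-n^2 - 2*n - 32)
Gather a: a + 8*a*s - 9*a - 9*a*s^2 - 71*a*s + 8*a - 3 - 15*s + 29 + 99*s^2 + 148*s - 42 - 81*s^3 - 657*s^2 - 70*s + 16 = a*(-9*s^2 - 63*s) - 81*s^3 - 558*s^2 + 63*s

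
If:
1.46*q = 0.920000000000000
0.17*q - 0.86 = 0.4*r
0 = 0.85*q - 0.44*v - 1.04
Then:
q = 0.63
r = -1.88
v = -1.15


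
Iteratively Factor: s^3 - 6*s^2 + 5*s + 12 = (s + 1)*(s^2 - 7*s + 12) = (s - 3)*(s + 1)*(s - 4)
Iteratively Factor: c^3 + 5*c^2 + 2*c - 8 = (c + 2)*(c^2 + 3*c - 4) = (c + 2)*(c + 4)*(c - 1)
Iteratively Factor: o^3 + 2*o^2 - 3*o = (o + 3)*(o^2 - o) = o*(o + 3)*(o - 1)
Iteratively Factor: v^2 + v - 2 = (v - 1)*(v + 2)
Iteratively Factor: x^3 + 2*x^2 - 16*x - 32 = (x + 2)*(x^2 - 16) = (x + 2)*(x + 4)*(x - 4)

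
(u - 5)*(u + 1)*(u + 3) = u^3 - u^2 - 17*u - 15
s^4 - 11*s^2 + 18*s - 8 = (s - 2)*(s - 1)^2*(s + 4)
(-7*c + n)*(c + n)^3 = -7*c^4 - 20*c^3*n - 18*c^2*n^2 - 4*c*n^3 + n^4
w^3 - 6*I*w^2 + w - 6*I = (w - 6*I)*(w - I)*(w + I)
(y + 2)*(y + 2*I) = y^2 + 2*y + 2*I*y + 4*I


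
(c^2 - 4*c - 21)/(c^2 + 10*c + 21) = (c - 7)/(c + 7)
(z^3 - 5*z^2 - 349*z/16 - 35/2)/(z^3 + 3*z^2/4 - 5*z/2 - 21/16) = (4*z^2 - 27*z - 40)/(4*z^2 - 4*z - 3)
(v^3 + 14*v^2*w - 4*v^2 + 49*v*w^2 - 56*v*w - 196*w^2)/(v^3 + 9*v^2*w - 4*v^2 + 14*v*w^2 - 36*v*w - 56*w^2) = (v + 7*w)/(v + 2*w)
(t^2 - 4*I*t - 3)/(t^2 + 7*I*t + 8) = (t - 3*I)/(t + 8*I)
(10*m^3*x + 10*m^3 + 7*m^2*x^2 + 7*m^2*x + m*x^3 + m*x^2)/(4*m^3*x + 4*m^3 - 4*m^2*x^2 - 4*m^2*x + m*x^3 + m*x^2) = (10*m^2 + 7*m*x + x^2)/(4*m^2 - 4*m*x + x^2)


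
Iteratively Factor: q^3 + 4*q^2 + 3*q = (q + 1)*(q^2 + 3*q) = q*(q + 1)*(q + 3)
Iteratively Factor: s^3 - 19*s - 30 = (s + 2)*(s^2 - 2*s - 15) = (s + 2)*(s + 3)*(s - 5)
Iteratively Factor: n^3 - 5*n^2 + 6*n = (n - 3)*(n^2 - 2*n) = n*(n - 3)*(n - 2)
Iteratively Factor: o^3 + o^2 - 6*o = (o)*(o^2 + o - 6) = o*(o - 2)*(o + 3)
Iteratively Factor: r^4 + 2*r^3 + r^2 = (r)*(r^3 + 2*r^2 + r) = r*(r + 1)*(r^2 + r) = r^2*(r + 1)*(r + 1)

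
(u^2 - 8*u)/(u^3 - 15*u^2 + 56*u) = 1/(u - 7)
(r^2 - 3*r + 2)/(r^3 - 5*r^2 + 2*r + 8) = (r - 1)/(r^2 - 3*r - 4)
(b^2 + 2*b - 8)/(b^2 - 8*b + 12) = (b + 4)/(b - 6)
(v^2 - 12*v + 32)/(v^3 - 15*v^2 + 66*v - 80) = (v - 4)/(v^2 - 7*v + 10)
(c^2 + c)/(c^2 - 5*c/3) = 3*(c + 1)/(3*c - 5)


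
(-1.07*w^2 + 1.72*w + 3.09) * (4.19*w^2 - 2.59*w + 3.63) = -4.4833*w^4 + 9.9781*w^3 + 4.6082*w^2 - 1.7595*w + 11.2167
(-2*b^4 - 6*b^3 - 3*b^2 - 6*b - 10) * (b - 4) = -2*b^5 + 2*b^4 + 21*b^3 + 6*b^2 + 14*b + 40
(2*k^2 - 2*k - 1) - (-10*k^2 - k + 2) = 12*k^2 - k - 3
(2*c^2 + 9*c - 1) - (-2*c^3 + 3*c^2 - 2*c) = 2*c^3 - c^2 + 11*c - 1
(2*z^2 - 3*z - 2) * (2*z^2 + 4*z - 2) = 4*z^4 + 2*z^3 - 20*z^2 - 2*z + 4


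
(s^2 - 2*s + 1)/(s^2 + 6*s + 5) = (s^2 - 2*s + 1)/(s^2 + 6*s + 5)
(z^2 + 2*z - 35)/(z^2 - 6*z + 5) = (z + 7)/(z - 1)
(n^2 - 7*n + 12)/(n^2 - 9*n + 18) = (n - 4)/(n - 6)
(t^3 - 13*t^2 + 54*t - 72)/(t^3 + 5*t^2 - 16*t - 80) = (t^2 - 9*t + 18)/(t^2 + 9*t + 20)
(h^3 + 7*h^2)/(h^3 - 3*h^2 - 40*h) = h*(h + 7)/(h^2 - 3*h - 40)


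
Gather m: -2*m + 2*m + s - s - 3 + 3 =0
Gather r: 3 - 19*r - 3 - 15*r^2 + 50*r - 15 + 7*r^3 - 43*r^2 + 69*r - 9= 7*r^3 - 58*r^2 + 100*r - 24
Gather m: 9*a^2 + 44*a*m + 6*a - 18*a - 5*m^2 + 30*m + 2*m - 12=9*a^2 - 12*a - 5*m^2 + m*(44*a + 32) - 12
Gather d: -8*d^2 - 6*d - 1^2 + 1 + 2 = -8*d^2 - 6*d + 2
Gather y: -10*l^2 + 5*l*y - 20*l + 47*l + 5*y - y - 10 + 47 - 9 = -10*l^2 + 27*l + y*(5*l + 4) + 28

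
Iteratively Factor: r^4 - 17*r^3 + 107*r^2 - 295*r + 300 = (r - 3)*(r^3 - 14*r^2 + 65*r - 100) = (r - 4)*(r - 3)*(r^2 - 10*r + 25) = (r - 5)*(r - 4)*(r - 3)*(r - 5)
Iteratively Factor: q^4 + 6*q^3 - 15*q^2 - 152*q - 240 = (q + 4)*(q^3 + 2*q^2 - 23*q - 60) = (q + 3)*(q + 4)*(q^2 - q - 20) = (q - 5)*(q + 3)*(q + 4)*(q + 4)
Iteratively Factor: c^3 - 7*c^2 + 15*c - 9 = (c - 3)*(c^2 - 4*c + 3) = (c - 3)^2*(c - 1)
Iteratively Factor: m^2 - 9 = (m - 3)*(m + 3)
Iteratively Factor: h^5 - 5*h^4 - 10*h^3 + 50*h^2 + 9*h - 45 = (h - 3)*(h^4 - 2*h^3 - 16*h^2 + 2*h + 15) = (h - 3)*(h + 1)*(h^3 - 3*h^2 - 13*h + 15) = (h - 5)*(h - 3)*(h + 1)*(h^2 + 2*h - 3) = (h - 5)*(h - 3)*(h + 1)*(h + 3)*(h - 1)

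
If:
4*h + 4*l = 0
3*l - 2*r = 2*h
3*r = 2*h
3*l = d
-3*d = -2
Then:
No Solution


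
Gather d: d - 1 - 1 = d - 2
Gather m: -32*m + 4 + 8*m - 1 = 3 - 24*m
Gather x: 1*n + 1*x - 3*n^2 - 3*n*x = -3*n^2 + n + x*(1 - 3*n)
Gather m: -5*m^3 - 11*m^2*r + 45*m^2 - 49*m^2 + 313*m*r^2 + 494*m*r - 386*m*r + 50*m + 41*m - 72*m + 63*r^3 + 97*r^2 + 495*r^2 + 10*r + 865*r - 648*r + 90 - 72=-5*m^3 + m^2*(-11*r - 4) + m*(313*r^2 + 108*r + 19) + 63*r^3 + 592*r^2 + 227*r + 18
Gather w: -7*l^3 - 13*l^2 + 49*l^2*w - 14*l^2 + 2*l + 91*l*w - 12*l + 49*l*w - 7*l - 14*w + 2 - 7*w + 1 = -7*l^3 - 27*l^2 - 17*l + w*(49*l^2 + 140*l - 21) + 3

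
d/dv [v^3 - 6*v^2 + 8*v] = 3*v^2 - 12*v + 8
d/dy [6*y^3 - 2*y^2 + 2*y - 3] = 18*y^2 - 4*y + 2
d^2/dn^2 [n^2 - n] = 2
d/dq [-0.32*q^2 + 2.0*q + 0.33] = 2.0 - 0.64*q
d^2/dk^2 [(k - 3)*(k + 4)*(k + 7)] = 6*k + 16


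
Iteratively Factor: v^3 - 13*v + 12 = (v + 4)*(v^2 - 4*v + 3) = (v - 1)*(v + 4)*(v - 3)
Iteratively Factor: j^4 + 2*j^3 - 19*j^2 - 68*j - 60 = (j + 2)*(j^3 - 19*j - 30) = (j + 2)^2*(j^2 - 2*j - 15) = (j - 5)*(j + 2)^2*(j + 3)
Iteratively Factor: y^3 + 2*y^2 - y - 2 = (y + 1)*(y^2 + y - 2) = (y + 1)*(y + 2)*(y - 1)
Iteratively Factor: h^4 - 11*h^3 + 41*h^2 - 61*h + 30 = (h - 1)*(h^3 - 10*h^2 + 31*h - 30) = (h - 5)*(h - 1)*(h^2 - 5*h + 6) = (h - 5)*(h - 2)*(h - 1)*(h - 3)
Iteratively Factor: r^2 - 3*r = (r - 3)*(r)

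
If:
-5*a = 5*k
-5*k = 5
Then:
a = 1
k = -1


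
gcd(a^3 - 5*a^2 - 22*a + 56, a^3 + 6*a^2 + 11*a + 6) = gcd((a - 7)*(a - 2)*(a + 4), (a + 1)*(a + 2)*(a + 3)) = 1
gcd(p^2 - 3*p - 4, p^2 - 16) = p - 4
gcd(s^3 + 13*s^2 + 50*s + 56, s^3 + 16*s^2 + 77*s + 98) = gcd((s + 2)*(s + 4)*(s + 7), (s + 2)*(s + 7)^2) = s^2 + 9*s + 14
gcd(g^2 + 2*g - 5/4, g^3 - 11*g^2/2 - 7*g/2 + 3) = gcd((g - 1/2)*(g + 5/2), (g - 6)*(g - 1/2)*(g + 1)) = g - 1/2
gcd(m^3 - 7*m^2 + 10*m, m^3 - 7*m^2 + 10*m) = m^3 - 7*m^2 + 10*m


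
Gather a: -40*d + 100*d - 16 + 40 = 60*d + 24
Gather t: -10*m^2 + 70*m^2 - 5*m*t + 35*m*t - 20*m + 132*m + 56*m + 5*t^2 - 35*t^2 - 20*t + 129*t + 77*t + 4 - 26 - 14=60*m^2 + 168*m - 30*t^2 + t*(30*m + 186) - 36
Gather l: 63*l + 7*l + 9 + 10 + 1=70*l + 20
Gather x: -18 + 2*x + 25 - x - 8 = x - 1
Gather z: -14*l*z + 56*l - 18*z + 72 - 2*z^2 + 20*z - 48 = 56*l - 2*z^2 + z*(2 - 14*l) + 24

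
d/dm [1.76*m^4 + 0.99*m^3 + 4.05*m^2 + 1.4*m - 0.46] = 7.04*m^3 + 2.97*m^2 + 8.1*m + 1.4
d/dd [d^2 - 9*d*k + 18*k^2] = 2*d - 9*k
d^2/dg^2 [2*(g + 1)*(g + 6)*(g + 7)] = 12*g + 56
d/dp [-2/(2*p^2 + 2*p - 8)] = (2*p + 1)/(p^2 + p - 4)^2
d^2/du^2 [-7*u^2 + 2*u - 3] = -14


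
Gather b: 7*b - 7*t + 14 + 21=7*b - 7*t + 35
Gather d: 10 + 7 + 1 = 18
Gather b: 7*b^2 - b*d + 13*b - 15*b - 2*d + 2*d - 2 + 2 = 7*b^2 + b*(-d - 2)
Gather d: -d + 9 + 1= 10 - d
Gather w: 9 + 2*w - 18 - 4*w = -2*w - 9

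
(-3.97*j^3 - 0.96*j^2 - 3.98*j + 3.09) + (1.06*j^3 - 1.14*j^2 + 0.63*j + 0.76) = -2.91*j^3 - 2.1*j^2 - 3.35*j + 3.85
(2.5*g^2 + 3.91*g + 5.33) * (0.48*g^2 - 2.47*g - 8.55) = 1.2*g^4 - 4.2982*g^3 - 28.4743*g^2 - 46.5956*g - 45.5715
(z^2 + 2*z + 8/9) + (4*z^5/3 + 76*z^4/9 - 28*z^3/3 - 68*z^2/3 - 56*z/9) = 4*z^5/3 + 76*z^4/9 - 28*z^3/3 - 65*z^2/3 - 38*z/9 + 8/9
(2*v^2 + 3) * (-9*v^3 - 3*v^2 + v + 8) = -18*v^5 - 6*v^4 - 25*v^3 + 7*v^2 + 3*v + 24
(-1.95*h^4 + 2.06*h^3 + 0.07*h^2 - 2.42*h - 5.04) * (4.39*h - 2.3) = -8.5605*h^5 + 13.5284*h^4 - 4.4307*h^3 - 10.7848*h^2 - 16.5596*h + 11.592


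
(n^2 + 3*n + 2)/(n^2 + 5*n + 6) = (n + 1)/(n + 3)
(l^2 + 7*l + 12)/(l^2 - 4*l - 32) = (l + 3)/(l - 8)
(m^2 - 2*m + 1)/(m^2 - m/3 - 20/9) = 9*(-m^2 + 2*m - 1)/(-9*m^2 + 3*m + 20)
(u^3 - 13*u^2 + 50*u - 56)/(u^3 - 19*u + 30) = (u^2 - 11*u + 28)/(u^2 + 2*u - 15)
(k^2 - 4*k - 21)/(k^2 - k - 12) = (k - 7)/(k - 4)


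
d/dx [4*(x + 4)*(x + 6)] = 8*x + 40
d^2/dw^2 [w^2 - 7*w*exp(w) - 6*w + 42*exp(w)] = -7*w*exp(w) + 28*exp(w) + 2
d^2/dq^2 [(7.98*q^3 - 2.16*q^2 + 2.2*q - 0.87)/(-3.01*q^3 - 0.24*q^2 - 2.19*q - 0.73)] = (50.669136*q^6 + 196.026852*q^5 + 210.034188*q^4 - 103.65978*q^3 + 13.902762*q^2 - 31.928886*q + 17.376774)/(27.270901*q^9 + 6.523272*q^8 + 60.044985*q^7 + 29.347779*q^6 + 46.851327*q^5 + 32.451858*q^4 + 17.617674*q^3 + 10.887147*q^2 + 3.501153*q + 0.389017)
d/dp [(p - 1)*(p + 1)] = 2*p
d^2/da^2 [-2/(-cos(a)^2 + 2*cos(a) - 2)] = (-23*cos(a) + 6*cos(2*a) + 3*cos(3*a) - cos(4*a) + 15)/(cos(a)^2 - 2*cos(a) + 2)^3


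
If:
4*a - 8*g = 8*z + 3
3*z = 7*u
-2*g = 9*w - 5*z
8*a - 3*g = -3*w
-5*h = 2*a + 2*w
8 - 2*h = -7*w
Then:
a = 4535/4532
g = 1745/1133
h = 347/6798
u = -687/1133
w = -3835/3399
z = -1603/1133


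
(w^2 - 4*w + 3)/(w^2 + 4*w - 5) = (w - 3)/(w + 5)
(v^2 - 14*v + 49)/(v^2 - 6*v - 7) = (v - 7)/(v + 1)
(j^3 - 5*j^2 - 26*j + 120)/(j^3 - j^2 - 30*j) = (j - 4)/j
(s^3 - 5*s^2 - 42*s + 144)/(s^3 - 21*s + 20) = (s^3 - 5*s^2 - 42*s + 144)/(s^3 - 21*s + 20)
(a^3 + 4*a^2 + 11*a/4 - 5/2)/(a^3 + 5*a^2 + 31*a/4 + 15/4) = (2*a^2 + 3*a - 2)/(2*a^2 + 5*a + 3)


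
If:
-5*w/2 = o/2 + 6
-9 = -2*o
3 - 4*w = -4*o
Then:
No Solution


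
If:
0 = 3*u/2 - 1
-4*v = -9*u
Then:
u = 2/3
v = 3/2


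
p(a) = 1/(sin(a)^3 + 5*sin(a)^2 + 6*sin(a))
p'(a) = (-3*sin(a)^2*cos(a) - 10*sin(a)*cos(a) - 6*cos(a))/(sin(a)^3 + 5*sin(a)^2 + 6*sin(a))^2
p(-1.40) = -0.50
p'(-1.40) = 0.04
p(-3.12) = -7.86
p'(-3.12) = 357.35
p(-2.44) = -0.49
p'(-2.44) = 0.14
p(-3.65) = 0.24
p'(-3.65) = 0.57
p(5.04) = -0.49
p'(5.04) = 0.06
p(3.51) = -0.64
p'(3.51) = 1.07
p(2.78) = 0.36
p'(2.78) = 1.19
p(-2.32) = -0.48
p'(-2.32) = 0.04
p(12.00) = -0.52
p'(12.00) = -0.34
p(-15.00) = -0.48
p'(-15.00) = 0.14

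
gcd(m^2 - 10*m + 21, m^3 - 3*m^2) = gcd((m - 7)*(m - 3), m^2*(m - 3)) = m - 3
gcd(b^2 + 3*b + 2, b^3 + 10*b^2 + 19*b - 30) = 1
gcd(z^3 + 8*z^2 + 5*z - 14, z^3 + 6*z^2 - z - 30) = 1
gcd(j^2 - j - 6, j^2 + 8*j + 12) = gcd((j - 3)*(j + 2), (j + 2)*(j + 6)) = j + 2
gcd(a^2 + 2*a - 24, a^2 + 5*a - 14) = 1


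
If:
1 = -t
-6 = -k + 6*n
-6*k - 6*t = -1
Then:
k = 7/6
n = -29/36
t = -1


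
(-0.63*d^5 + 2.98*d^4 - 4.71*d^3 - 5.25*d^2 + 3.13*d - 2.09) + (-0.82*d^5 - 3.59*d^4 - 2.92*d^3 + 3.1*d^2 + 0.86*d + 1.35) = -1.45*d^5 - 0.61*d^4 - 7.63*d^3 - 2.15*d^2 + 3.99*d - 0.74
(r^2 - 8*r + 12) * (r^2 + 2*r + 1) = r^4 - 6*r^3 - 3*r^2 + 16*r + 12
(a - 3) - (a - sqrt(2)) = -3 + sqrt(2)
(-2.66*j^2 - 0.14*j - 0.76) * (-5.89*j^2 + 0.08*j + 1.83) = 15.6674*j^4 + 0.6118*j^3 - 0.402600000000001*j^2 - 0.317*j - 1.3908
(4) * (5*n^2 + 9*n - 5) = 20*n^2 + 36*n - 20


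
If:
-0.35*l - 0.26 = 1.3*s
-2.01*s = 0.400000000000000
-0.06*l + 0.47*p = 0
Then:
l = -0.00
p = -0.00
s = -0.20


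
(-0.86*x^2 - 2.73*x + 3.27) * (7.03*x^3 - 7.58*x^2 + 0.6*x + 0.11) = -6.0458*x^5 - 12.6731*x^4 + 43.1655*x^3 - 26.5192*x^2 + 1.6617*x + 0.3597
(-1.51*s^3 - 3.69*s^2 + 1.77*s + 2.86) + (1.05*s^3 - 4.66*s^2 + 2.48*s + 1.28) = -0.46*s^3 - 8.35*s^2 + 4.25*s + 4.14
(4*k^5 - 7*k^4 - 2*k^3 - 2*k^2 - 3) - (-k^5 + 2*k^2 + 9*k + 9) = 5*k^5 - 7*k^4 - 2*k^3 - 4*k^2 - 9*k - 12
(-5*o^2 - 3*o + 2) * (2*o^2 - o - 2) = -10*o^4 - o^3 + 17*o^2 + 4*o - 4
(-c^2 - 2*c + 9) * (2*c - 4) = -2*c^3 + 26*c - 36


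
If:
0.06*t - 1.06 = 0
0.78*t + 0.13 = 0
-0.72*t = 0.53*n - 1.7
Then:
No Solution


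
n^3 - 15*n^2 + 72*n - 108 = (n - 6)^2*(n - 3)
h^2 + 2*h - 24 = (h - 4)*(h + 6)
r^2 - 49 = (r - 7)*(r + 7)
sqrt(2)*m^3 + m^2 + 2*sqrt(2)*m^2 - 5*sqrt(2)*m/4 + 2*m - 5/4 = (m - 1/2)*(m + 5/2)*(sqrt(2)*m + 1)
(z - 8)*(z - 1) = z^2 - 9*z + 8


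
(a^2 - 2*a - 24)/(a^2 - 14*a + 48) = (a + 4)/(a - 8)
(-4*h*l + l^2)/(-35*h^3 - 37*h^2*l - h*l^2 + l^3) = l*(4*h - l)/(35*h^3 + 37*h^2*l + h*l^2 - l^3)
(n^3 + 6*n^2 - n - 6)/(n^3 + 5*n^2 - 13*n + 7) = (n^2 + 7*n + 6)/(n^2 + 6*n - 7)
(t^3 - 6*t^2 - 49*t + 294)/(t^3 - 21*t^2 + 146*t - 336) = (t + 7)/(t - 8)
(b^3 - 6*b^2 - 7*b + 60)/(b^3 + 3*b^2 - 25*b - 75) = (b - 4)/(b + 5)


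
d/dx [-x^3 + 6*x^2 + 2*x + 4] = -3*x^2 + 12*x + 2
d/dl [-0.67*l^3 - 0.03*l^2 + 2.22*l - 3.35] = -2.01*l^2 - 0.06*l + 2.22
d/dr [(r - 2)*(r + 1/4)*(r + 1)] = 3*r^2 - 3*r/2 - 9/4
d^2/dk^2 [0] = 0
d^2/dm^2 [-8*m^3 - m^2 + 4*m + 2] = -48*m - 2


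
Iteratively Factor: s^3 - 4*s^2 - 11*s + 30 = (s + 3)*(s^2 - 7*s + 10) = (s - 5)*(s + 3)*(s - 2)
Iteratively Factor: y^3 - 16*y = (y - 4)*(y^2 + 4*y) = y*(y - 4)*(y + 4)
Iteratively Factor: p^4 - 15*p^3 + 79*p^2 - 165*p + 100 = (p - 5)*(p^3 - 10*p^2 + 29*p - 20) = (p - 5)*(p - 1)*(p^2 - 9*p + 20) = (p - 5)^2*(p - 1)*(p - 4)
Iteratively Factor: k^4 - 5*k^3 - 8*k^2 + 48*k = (k - 4)*(k^3 - k^2 - 12*k) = (k - 4)*(k + 3)*(k^2 - 4*k) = (k - 4)^2*(k + 3)*(k)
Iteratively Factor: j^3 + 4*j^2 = (j)*(j^2 + 4*j) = j^2*(j + 4)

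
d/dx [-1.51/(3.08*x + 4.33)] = 4.6508/(3.08*x + 4.33)^2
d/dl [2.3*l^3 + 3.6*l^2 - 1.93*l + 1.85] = 6.9*l^2 + 7.2*l - 1.93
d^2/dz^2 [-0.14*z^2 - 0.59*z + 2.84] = -0.280000000000000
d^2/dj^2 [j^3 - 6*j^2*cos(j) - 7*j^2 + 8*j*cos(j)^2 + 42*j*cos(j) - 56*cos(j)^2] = 6*j^2*cos(j) + 24*j*sin(j) - 42*j*cos(j) - 16*j*cos(2*j) + 6*j - 84*sin(j) - 16*sin(2*j) - 12*cos(j) + 112*cos(2*j) - 14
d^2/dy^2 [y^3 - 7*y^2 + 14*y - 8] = 6*y - 14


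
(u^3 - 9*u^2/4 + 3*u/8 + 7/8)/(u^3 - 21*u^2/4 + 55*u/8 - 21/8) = (8*u^2 - 10*u - 7)/(8*u^2 - 34*u + 21)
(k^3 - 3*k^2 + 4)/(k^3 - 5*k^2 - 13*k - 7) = (k^2 - 4*k + 4)/(k^2 - 6*k - 7)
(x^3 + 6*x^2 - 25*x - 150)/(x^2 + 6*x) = x - 25/x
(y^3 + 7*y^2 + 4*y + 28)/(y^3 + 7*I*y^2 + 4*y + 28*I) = (y + 7)/(y + 7*I)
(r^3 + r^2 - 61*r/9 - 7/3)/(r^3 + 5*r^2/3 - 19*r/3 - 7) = (r + 1/3)/(r + 1)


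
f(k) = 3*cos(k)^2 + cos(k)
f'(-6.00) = -1.89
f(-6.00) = 3.73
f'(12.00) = 3.25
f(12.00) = 2.98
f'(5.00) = 2.59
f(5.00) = 0.53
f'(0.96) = -3.64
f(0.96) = 1.56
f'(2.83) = 1.44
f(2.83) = 1.77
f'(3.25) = -0.54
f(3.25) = 1.97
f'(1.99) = 1.32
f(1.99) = 0.09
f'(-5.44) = -3.73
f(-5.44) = 1.99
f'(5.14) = 3.17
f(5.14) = 0.93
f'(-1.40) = 1.99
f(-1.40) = 0.26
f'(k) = -6*sin(k)*cos(k) - sin(k)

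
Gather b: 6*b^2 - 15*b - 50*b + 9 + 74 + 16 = 6*b^2 - 65*b + 99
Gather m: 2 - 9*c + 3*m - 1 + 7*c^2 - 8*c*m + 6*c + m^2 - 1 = 7*c^2 - 3*c + m^2 + m*(3 - 8*c)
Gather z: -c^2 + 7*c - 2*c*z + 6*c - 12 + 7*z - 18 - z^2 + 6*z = -c^2 + 13*c - z^2 + z*(13 - 2*c) - 30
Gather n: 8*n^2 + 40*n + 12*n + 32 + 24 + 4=8*n^2 + 52*n + 60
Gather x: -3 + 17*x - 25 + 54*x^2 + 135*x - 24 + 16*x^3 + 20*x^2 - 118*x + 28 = 16*x^3 + 74*x^2 + 34*x - 24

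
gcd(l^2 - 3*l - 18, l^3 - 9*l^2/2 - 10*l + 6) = l - 6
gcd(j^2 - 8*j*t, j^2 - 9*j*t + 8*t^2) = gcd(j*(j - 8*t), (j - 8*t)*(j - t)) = -j + 8*t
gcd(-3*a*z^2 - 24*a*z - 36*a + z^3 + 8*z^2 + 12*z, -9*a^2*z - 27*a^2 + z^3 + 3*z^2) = -3*a + z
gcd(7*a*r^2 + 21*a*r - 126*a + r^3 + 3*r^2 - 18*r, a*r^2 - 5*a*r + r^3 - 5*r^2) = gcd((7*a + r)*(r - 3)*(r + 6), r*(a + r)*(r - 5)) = 1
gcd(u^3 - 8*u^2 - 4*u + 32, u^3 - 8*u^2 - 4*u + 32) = u^3 - 8*u^2 - 4*u + 32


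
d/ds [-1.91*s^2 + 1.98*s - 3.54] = 1.98 - 3.82*s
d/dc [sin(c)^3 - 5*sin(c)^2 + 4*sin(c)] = (3*sin(c)^2 - 10*sin(c) + 4)*cos(c)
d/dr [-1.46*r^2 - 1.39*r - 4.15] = -2.92*r - 1.39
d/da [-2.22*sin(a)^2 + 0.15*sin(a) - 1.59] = (0.15 - 4.44*sin(a))*cos(a)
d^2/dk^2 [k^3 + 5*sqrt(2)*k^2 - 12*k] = 6*k + 10*sqrt(2)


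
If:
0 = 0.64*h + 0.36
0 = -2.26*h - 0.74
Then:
No Solution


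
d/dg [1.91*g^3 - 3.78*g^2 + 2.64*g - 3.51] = 5.73*g^2 - 7.56*g + 2.64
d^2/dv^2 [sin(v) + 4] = -sin(v)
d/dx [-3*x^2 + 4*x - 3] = 4 - 6*x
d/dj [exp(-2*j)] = -2*exp(-2*j)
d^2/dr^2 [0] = 0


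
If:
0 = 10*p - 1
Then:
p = 1/10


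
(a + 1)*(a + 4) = a^2 + 5*a + 4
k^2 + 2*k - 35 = (k - 5)*(k + 7)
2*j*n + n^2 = n*(2*j + n)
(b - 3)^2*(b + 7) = b^3 + b^2 - 33*b + 63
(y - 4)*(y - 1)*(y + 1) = y^3 - 4*y^2 - y + 4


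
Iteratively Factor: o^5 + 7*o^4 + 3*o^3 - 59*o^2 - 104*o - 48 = (o + 4)*(o^4 + 3*o^3 - 9*o^2 - 23*o - 12) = (o + 4)^2*(o^3 - o^2 - 5*o - 3) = (o + 1)*(o + 4)^2*(o^2 - 2*o - 3) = (o + 1)^2*(o + 4)^2*(o - 3)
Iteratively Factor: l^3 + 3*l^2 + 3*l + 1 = (l + 1)*(l^2 + 2*l + 1) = (l + 1)^2*(l + 1)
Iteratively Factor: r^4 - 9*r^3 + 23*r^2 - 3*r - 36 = (r - 3)*(r^3 - 6*r^2 + 5*r + 12) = (r - 4)*(r - 3)*(r^2 - 2*r - 3) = (r - 4)*(r - 3)^2*(r + 1)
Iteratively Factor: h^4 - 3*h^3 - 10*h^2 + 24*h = (h - 4)*(h^3 + h^2 - 6*h) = (h - 4)*(h - 2)*(h^2 + 3*h) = (h - 4)*(h - 2)*(h + 3)*(h)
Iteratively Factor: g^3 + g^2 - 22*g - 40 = (g + 4)*(g^2 - 3*g - 10) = (g - 5)*(g + 4)*(g + 2)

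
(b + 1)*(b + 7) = b^2 + 8*b + 7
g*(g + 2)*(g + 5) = g^3 + 7*g^2 + 10*g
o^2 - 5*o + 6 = (o - 3)*(o - 2)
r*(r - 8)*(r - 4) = r^3 - 12*r^2 + 32*r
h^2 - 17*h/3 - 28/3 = (h - 7)*(h + 4/3)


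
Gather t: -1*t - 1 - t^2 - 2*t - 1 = -t^2 - 3*t - 2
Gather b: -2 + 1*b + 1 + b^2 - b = b^2 - 1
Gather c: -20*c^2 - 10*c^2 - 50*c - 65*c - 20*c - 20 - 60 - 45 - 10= -30*c^2 - 135*c - 135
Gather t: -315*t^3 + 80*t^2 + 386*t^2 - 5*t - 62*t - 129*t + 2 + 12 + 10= -315*t^3 + 466*t^2 - 196*t + 24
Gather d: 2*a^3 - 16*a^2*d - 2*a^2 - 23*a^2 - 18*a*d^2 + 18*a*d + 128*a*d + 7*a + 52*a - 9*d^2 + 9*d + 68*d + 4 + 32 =2*a^3 - 25*a^2 + 59*a + d^2*(-18*a - 9) + d*(-16*a^2 + 146*a + 77) + 36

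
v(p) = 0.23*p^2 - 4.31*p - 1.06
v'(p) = 0.46*p - 4.31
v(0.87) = -4.64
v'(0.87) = -3.91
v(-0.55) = 1.38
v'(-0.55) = -4.56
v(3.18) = -12.44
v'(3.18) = -2.85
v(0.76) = -4.20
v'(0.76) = -3.96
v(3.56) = -13.49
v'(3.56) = -2.67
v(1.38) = -6.57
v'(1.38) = -3.68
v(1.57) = -7.26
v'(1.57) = -3.59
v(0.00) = -1.06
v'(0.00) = -4.31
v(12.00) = -19.66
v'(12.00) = 1.21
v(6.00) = -18.64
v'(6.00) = -1.55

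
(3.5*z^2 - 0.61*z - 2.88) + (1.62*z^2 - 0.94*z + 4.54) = 5.12*z^2 - 1.55*z + 1.66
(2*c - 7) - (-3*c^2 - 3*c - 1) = 3*c^2 + 5*c - 6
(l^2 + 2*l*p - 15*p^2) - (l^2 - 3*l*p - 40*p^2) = 5*l*p + 25*p^2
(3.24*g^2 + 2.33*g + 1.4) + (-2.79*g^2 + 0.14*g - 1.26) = 0.45*g^2 + 2.47*g + 0.14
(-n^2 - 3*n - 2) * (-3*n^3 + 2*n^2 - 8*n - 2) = 3*n^5 + 7*n^4 + 8*n^3 + 22*n^2 + 22*n + 4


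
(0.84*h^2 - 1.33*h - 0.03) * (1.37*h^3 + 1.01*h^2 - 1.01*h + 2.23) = 1.1508*h^5 - 0.9737*h^4 - 2.2328*h^3 + 3.1862*h^2 - 2.9356*h - 0.0669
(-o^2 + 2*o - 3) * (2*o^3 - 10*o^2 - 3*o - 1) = -2*o^5 + 14*o^4 - 23*o^3 + 25*o^2 + 7*o + 3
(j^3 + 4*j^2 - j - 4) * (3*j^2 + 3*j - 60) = 3*j^5 + 15*j^4 - 51*j^3 - 255*j^2 + 48*j + 240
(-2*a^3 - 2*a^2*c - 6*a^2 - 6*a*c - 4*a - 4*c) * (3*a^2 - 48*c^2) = -6*a^5 - 6*a^4*c - 18*a^4 + 96*a^3*c^2 - 18*a^3*c - 12*a^3 + 96*a^2*c^3 + 288*a^2*c^2 - 12*a^2*c + 288*a*c^3 + 192*a*c^2 + 192*c^3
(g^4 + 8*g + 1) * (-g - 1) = -g^5 - g^4 - 8*g^2 - 9*g - 1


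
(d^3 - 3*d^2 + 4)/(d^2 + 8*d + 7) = (d^2 - 4*d + 4)/(d + 7)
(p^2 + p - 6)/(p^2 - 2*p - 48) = (-p^2 - p + 6)/(-p^2 + 2*p + 48)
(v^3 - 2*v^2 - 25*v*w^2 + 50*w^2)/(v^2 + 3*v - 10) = (v^2 - 25*w^2)/(v + 5)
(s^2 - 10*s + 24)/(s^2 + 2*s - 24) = (s - 6)/(s + 6)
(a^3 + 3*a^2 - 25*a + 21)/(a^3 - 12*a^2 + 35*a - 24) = (a + 7)/(a - 8)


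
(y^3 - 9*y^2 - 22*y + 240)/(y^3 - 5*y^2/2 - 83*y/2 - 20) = 2*(y - 6)/(2*y + 1)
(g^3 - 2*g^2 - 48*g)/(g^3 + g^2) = (g^2 - 2*g - 48)/(g*(g + 1))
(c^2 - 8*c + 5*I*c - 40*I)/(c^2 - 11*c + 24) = (c + 5*I)/(c - 3)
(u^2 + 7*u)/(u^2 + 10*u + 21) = u/(u + 3)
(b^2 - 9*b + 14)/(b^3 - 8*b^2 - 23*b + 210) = (b - 2)/(b^2 - b - 30)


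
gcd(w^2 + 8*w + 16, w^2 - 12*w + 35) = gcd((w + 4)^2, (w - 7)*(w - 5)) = 1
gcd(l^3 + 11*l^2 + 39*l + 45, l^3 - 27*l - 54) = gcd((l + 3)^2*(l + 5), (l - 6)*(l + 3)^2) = l^2 + 6*l + 9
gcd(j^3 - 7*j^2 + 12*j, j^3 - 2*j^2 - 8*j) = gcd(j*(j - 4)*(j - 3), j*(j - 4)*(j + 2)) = j^2 - 4*j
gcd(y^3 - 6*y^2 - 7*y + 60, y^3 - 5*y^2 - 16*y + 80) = y^2 - 9*y + 20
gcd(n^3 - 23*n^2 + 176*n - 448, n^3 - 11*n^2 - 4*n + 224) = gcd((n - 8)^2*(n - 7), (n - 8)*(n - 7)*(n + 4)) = n^2 - 15*n + 56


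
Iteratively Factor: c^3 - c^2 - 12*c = (c - 4)*(c^2 + 3*c) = c*(c - 4)*(c + 3)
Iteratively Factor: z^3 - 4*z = (z)*(z^2 - 4) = z*(z - 2)*(z + 2)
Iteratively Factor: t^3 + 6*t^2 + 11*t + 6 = (t + 3)*(t^2 + 3*t + 2) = (t + 1)*(t + 3)*(t + 2)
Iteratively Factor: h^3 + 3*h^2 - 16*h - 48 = (h + 4)*(h^2 - h - 12) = (h - 4)*(h + 4)*(h + 3)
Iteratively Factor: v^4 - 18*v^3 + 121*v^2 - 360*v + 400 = (v - 4)*(v^3 - 14*v^2 + 65*v - 100) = (v - 5)*(v - 4)*(v^2 - 9*v + 20) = (v - 5)^2*(v - 4)*(v - 4)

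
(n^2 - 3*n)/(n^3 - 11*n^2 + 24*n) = 1/(n - 8)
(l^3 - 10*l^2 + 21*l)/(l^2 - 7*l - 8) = l*(-l^2 + 10*l - 21)/(-l^2 + 7*l + 8)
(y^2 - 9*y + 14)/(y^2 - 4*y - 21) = (y - 2)/(y + 3)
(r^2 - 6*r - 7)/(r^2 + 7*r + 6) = (r - 7)/(r + 6)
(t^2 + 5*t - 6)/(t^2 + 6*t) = (t - 1)/t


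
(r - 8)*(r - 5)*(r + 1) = r^3 - 12*r^2 + 27*r + 40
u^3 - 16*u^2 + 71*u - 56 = (u - 8)*(u - 7)*(u - 1)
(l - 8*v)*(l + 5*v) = l^2 - 3*l*v - 40*v^2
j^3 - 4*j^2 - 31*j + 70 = (j - 7)*(j - 2)*(j + 5)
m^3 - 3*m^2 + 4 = (m - 2)^2*(m + 1)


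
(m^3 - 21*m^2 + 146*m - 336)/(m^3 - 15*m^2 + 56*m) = (m - 6)/m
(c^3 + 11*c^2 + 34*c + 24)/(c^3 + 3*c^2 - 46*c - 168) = (c + 1)/(c - 7)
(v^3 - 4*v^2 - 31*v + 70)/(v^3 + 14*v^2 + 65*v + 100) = (v^2 - 9*v + 14)/(v^2 + 9*v + 20)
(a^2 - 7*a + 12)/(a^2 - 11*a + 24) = (a - 4)/(a - 8)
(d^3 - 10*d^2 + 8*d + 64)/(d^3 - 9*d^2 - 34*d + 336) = (d^2 - 2*d - 8)/(d^2 - d - 42)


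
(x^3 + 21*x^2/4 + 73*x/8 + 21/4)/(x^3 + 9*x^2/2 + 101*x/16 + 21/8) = 2*(2*x + 3)/(4*x + 3)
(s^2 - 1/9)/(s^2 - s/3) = (s + 1/3)/s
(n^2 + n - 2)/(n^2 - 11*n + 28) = (n^2 + n - 2)/(n^2 - 11*n + 28)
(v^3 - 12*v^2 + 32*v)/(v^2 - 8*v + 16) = v*(v - 8)/(v - 4)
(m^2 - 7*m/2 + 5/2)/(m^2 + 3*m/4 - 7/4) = 2*(2*m - 5)/(4*m + 7)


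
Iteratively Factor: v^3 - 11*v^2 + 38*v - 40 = (v - 5)*(v^2 - 6*v + 8) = (v - 5)*(v - 2)*(v - 4)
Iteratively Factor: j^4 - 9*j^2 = (j)*(j^3 - 9*j) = j^2*(j^2 - 9) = j^2*(j - 3)*(j + 3)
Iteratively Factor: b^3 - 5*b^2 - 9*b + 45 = (b - 3)*(b^2 - 2*b - 15) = (b - 5)*(b - 3)*(b + 3)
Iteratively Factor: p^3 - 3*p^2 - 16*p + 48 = (p + 4)*(p^2 - 7*p + 12) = (p - 3)*(p + 4)*(p - 4)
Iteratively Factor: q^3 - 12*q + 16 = (q - 2)*(q^2 + 2*q - 8) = (q - 2)*(q + 4)*(q - 2)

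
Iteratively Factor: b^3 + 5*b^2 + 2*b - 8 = (b + 4)*(b^2 + b - 2) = (b - 1)*(b + 4)*(b + 2)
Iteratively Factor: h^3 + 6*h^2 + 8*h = (h + 2)*(h^2 + 4*h) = (h + 2)*(h + 4)*(h)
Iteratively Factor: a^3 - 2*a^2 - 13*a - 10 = (a + 2)*(a^2 - 4*a - 5) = (a + 1)*(a + 2)*(a - 5)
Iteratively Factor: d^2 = (d)*(d)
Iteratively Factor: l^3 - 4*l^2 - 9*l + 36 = (l - 4)*(l^2 - 9) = (l - 4)*(l - 3)*(l + 3)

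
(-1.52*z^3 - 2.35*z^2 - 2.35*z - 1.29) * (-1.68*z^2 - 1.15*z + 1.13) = 2.5536*z^5 + 5.696*z^4 + 4.9329*z^3 + 2.2142*z^2 - 1.172*z - 1.4577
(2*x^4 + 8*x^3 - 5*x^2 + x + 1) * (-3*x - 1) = -6*x^5 - 26*x^4 + 7*x^3 + 2*x^2 - 4*x - 1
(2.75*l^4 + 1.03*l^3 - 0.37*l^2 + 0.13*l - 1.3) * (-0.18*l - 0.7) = -0.495*l^5 - 2.1104*l^4 - 0.6544*l^3 + 0.2356*l^2 + 0.143*l + 0.91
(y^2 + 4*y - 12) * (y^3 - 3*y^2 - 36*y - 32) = y^5 + y^4 - 60*y^3 - 140*y^2 + 304*y + 384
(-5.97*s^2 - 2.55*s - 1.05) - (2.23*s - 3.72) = -5.97*s^2 - 4.78*s + 2.67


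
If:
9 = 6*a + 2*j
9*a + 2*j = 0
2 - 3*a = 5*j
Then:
No Solution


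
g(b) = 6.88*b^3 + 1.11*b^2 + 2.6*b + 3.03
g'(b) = 20.64*b^2 + 2.22*b + 2.6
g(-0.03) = 2.95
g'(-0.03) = 2.55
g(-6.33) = -1713.97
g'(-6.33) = 815.57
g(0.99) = 13.37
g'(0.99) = 25.03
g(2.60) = 138.22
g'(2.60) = 147.90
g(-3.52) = -292.43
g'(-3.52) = 250.52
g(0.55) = 5.94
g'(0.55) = 10.06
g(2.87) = 182.28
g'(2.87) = 178.98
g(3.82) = 412.67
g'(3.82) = 312.27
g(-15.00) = -23006.22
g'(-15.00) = 4613.30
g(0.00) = 3.03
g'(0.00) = 2.60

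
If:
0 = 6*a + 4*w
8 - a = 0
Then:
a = 8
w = -12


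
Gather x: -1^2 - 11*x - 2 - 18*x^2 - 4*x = -18*x^2 - 15*x - 3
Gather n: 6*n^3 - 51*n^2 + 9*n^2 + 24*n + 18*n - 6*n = 6*n^3 - 42*n^2 + 36*n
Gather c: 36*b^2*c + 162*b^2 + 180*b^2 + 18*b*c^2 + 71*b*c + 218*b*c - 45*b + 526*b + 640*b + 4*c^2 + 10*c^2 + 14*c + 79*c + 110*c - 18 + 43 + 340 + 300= 342*b^2 + 1121*b + c^2*(18*b + 14) + c*(36*b^2 + 289*b + 203) + 665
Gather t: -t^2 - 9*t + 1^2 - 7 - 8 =-t^2 - 9*t - 14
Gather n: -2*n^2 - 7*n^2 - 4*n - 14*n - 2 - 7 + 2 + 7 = -9*n^2 - 18*n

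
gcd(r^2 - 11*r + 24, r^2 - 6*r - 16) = r - 8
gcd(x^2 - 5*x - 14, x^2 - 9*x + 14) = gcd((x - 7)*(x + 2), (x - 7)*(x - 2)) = x - 7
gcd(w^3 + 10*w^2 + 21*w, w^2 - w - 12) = w + 3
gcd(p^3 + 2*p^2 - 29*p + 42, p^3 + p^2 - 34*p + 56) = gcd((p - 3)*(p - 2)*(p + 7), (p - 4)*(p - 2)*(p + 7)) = p^2 + 5*p - 14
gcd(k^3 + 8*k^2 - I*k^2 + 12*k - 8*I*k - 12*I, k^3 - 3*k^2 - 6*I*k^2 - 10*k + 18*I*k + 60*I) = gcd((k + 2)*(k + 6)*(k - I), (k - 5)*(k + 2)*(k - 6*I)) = k + 2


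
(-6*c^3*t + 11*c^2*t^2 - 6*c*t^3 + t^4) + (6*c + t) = -6*c^3*t + 11*c^2*t^2 - 6*c*t^3 + 6*c + t^4 + t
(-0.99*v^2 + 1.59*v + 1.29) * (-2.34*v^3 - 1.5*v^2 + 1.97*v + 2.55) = 2.3166*v^5 - 2.2356*v^4 - 7.3539*v^3 - 1.3272*v^2 + 6.5958*v + 3.2895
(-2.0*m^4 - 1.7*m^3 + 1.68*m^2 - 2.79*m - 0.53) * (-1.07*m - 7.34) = 2.14*m^5 + 16.499*m^4 + 10.6804*m^3 - 9.3459*m^2 + 21.0457*m + 3.8902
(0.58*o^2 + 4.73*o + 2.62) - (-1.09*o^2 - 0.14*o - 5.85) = 1.67*o^2 + 4.87*o + 8.47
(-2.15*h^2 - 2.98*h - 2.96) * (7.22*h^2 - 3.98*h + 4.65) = -15.523*h^4 - 12.9586*h^3 - 19.5083*h^2 - 2.0762*h - 13.764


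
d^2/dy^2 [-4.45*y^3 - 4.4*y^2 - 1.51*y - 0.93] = -26.7*y - 8.8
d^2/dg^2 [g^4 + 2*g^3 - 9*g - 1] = 12*g*(g + 1)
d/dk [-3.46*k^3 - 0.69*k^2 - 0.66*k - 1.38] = -10.38*k^2 - 1.38*k - 0.66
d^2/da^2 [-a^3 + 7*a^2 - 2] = 14 - 6*a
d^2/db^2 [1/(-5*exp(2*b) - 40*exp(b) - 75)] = 4*((exp(b) + 2)*(exp(2*b) + 8*exp(b) + 15) - 2*(exp(b) + 4)^2*exp(b))*exp(b)/(5*(exp(2*b) + 8*exp(b) + 15)^3)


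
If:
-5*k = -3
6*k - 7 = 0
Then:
No Solution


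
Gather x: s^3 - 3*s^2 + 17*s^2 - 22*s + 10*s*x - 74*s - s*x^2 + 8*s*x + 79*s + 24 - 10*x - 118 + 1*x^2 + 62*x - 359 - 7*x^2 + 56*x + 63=s^3 + 14*s^2 - 17*s + x^2*(-s - 6) + x*(18*s + 108) - 390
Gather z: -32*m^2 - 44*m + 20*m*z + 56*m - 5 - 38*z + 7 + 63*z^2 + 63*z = -32*m^2 + 12*m + 63*z^2 + z*(20*m + 25) + 2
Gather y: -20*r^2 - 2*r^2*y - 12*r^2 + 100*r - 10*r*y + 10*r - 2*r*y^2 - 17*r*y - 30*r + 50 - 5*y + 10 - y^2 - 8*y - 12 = -32*r^2 + 80*r + y^2*(-2*r - 1) + y*(-2*r^2 - 27*r - 13) + 48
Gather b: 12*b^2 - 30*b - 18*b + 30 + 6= 12*b^2 - 48*b + 36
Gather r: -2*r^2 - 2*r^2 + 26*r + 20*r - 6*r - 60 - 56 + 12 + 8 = -4*r^2 + 40*r - 96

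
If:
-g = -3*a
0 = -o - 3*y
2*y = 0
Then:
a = g/3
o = 0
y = 0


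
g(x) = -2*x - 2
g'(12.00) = -2.00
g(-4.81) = 7.62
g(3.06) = -8.12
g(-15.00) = 28.00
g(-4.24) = 6.48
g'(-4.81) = -2.00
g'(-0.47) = -2.00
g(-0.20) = -1.60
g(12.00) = -26.00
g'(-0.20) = -2.00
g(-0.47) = -1.06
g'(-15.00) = -2.00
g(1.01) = -4.02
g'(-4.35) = -2.00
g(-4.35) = 6.70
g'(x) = -2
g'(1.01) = -2.00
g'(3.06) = -2.00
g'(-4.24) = -2.00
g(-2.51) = 3.02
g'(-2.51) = -2.00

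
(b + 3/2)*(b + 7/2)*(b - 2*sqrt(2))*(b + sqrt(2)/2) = b^4 - 3*sqrt(2)*b^3/2 + 5*b^3 - 15*sqrt(2)*b^2/2 + 13*b^2/4 - 63*sqrt(2)*b/8 - 10*b - 21/2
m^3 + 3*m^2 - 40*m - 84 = (m - 6)*(m + 2)*(m + 7)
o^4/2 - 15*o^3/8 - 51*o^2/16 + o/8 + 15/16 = (o/2 + 1/2)*(o - 5)*(o - 1/2)*(o + 3/4)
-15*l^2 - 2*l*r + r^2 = (-5*l + r)*(3*l + r)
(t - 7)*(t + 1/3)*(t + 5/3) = t^3 - 5*t^2 - 121*t/9 - 35/9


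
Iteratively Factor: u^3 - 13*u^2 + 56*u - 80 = (u - 5)*(u^2 - 8*u + 16) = (u - 5)*(u - 4)*(u - 4)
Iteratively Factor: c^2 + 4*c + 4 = (c + 2)*(c + 2)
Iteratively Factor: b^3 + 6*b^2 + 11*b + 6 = (b + 1)*(b^2 + 5*b + 6) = (b + 1)*(b + 2)*(b + 3)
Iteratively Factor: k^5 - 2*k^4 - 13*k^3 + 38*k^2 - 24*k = (k - 1)*(k^4 - k^3 - 14*k^2 + 24*k) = (k - 2)*(k - 1)*(k^3 + k^2 - 12*k) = (k - 3)*(k - 2)*(k - 1)*(k^2 + 4*k) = (k - 3)*(k - 2)*(k - 1)*(k + 4)*(k)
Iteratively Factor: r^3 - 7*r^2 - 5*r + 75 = (r + 3)*(r^2 - 10*r + 25) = (r - 5)*(r + 3)*(r - 5)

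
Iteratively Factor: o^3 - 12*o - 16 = (o + 2)*(o^2 - 2*o - 8) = (o - 4)*(o + 2)*(o + 2)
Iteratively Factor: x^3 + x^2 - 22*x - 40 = (x + 2)*(x^2 - x - 20) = (x - 5)*(x + 2)*(x + 4)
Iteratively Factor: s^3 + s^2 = (s)*(s^2 + s) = s^2*(s + 1)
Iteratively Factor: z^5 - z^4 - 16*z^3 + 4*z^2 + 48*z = (z + 3)*(z^4 - 4*z^3 - 4*z^2 + 16*z) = (z + 2)*(z + 3)*(z^3 - 6*z^2 + 8*z) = (z - 2)*(z + 2)*(z + 3)*(z^2 - 4*z) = (z - 4)*(z - 2)*(z + 2)*(z + 3)*(z)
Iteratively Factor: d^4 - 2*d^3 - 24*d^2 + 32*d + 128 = (d - 4)*(d^3 + 2*d^2 - 16*d - 32) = (d - 4)^2*(d^2 + 6*d + 8) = (d - 4)^2*(d + 4)*(d + 2)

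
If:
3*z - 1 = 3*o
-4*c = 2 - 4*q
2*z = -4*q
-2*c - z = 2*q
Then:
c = 0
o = -4/3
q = 1/2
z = -1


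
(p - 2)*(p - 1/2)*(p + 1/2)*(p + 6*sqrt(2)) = p^4 - 2*p^3 + 6*sqrt(2)*p^3 - 12*sqrt(2)*p^2 - p^2/4 - 3*sqrt(2)*p/2 + p/2 + 3*sqrt(2)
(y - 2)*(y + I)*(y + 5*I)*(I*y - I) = I*y^4 - 6*y^3 - 3*I*y^3 + 18*y^2 - 3*I*y^2 - 12*y + 15*I*y - 10*I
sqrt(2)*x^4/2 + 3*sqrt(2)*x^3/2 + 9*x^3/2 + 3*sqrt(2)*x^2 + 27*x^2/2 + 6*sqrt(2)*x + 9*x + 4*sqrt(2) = (x/2 + 1)*(x + 1)*(x + 4*sqrt(2))*(sqrt(2)*x + 1)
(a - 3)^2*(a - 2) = a^3 - 8*a^2 + 21*a - 18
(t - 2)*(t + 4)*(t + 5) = t^3 + 7*t^2 + 2*t - 40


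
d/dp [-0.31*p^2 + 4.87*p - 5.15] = 4.87 - 0.62*p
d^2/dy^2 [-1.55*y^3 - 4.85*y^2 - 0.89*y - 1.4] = -9.3*y - 9.7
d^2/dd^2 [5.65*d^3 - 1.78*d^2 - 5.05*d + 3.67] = 33.9*d - 3.56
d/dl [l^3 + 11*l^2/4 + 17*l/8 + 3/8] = 3*l^2 + 11*l/2 + 17/8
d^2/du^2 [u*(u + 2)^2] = 6*u + 8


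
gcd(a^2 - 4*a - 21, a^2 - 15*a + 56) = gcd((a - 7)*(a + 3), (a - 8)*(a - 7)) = a - 7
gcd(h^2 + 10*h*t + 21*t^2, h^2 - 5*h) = 1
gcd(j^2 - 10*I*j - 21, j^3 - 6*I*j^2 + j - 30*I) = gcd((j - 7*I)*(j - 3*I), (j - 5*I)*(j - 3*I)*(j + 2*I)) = j - 3*I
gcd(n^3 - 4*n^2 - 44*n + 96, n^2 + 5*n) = 1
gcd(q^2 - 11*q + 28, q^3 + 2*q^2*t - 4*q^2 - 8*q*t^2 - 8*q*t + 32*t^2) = q - 4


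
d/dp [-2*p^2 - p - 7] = -4*p - 1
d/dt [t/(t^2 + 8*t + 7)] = (7 - t^2)/(t^4 + 16*t^3 + 78*t^2 + 112*t + 49)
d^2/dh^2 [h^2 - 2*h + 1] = 2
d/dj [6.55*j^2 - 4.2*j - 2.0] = 13.1*j - 4.2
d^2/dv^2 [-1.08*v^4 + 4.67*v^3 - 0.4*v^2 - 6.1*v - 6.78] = -12.96*v^2 + 28.02*v - 0.8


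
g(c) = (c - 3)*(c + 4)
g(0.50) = -11.25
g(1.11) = -9.66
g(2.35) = -4.13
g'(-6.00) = -11.00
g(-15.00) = 198.00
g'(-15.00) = -29.00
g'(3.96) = 8.92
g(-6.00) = 18.00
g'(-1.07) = -1.14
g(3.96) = 7.64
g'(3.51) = 8.02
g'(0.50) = 2.00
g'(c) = 2*c + 1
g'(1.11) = 3.22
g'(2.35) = 5.70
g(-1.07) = -11.93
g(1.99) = -6.05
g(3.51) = 3.83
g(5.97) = 29.61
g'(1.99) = 4.98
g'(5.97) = 12.94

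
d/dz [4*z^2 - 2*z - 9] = 8*z - 2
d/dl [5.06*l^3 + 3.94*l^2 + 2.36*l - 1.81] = 15.18*l^2 + 7.88*l + 2.36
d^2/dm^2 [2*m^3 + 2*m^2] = 12*m + 4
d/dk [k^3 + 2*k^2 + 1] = k*(3*k + 4)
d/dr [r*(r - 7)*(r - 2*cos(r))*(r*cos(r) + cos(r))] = r*(r - 7)*(r + 1)*(sin(2*r) + cos(r)) - r*(r - 7)*(r - 2*cos(r))*(r*sin(r) - sqrt(2)*cos(r + pi/4)) + r*(r + 1)*(r - 2*cos(r))*cos(r) + (r - 7)*(r + 1)*(r - 2*cos(r))*cos(r)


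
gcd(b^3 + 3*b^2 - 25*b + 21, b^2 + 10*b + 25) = 1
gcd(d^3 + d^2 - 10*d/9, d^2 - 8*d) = d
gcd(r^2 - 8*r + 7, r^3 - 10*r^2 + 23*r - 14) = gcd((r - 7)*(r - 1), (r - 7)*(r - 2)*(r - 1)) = r^2 - 8*r + 7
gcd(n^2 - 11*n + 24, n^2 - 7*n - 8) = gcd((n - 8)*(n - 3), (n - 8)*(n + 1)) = n - 8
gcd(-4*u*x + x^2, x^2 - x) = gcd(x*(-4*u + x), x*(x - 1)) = x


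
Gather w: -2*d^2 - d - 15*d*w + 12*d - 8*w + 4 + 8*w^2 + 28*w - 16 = -2*d^2 + 11*d + 8*w^2 + w*(20 - 15*d) - 12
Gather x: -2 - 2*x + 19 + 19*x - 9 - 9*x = 8*x + 8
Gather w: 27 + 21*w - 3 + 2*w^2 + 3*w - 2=2*w^2 + 24*w + 22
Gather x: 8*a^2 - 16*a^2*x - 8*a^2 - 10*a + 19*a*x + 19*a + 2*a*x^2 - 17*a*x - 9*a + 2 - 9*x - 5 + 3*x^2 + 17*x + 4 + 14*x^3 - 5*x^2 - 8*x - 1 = 14*x^3 + x^2*(2*a - 2) + x*(-16*a^2 + 2*a)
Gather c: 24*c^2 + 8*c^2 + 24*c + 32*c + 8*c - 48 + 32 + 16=32*c^2 + 64*c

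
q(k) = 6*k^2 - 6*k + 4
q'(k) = 12*k - 6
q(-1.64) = 29.98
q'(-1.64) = -25.68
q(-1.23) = 20.46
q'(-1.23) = -20.76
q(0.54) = 2.51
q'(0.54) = 0.48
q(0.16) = 3.19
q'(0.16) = -4.08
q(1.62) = 10.03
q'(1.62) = 13.44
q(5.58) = 157.34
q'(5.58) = 60.96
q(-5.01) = 184.66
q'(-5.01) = -66.12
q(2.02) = 16.36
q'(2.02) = 18.24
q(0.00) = 4.00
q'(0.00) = -6.00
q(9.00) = 436.00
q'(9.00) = 102.00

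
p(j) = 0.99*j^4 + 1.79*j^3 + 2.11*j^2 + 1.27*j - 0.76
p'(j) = 3.96*j^3 + 5.37*j^2 + 4.22*j + 1.27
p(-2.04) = 7.38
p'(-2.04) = -18.61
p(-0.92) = -0.83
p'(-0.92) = -1.15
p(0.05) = -0.69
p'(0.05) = 1.49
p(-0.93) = -0.82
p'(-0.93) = -1.20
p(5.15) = 1002.65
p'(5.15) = 706.33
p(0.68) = 1.85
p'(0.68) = 7.87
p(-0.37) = -1.01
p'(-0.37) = 0.24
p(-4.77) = 359.44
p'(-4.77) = -326.46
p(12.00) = 23940.08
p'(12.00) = 7668.07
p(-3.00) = 46.28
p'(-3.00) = -69.98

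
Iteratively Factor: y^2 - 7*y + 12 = (y - 4)*(y - 3)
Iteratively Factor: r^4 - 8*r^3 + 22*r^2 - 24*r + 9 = (r - 3)*(r^3 - 5*r^2 + 7*r - 3) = (r - 3)^2*(r^2 - 2*r + 1) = (r - 3)^2*(r - 1)*(r - 1)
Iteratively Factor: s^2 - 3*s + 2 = (s - 1)*(s - 2)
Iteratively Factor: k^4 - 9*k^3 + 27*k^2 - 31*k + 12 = (k - 4)*(k^3 - 5*k^2 + 7*k - 3) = (k - 4)*(k - 1)*(k^2 - 4*k + 3) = (k - 4)*(k - 3)*(k - 1)*(k - 1)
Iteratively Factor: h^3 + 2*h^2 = (h)*(h^2 + 2*h) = h*(h + 2)*(h)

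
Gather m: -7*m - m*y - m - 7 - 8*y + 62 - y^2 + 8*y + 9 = m*(-y - 8) - y^2 + 64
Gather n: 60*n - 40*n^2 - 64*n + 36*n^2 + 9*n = -4*n^2 + 5*n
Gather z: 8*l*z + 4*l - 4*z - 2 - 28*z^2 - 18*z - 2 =4*l - 28*z^2 + z*(8*l - 22) - 4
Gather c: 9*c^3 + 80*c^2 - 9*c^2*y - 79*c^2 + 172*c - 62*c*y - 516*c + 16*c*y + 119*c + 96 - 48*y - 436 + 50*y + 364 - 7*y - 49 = 9*c^3 + c^2*(1 - 9*y) + c*(-46*y - 225) - 5*y - 25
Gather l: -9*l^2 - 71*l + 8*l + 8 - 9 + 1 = -9*l^2 - 63*l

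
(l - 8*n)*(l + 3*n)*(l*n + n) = l^3*n - 5*l^2*n^2 + l^2*n - 24*l*n^3 - 5*l*n^2 - 24*n^3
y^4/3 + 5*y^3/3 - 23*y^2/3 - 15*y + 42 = (y/3 + 1)*(y - 3)*(y - 2)*(y + 7)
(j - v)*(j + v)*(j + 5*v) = j^3 + 5*j^2*v - j*v^2 - 5*v^3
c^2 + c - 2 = (c - 1)*(c + 2)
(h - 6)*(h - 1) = h^2 - 7*h + 6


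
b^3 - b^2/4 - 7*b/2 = b*(b - 2)*(b + 7/4)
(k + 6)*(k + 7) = k^2 + 13*k + 42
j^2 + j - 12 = (j - 3)*(j + 4)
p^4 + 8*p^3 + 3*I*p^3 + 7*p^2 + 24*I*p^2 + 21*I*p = p*(p + 1)*(p + 7)*(p + 3*I)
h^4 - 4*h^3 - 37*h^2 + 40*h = h*(h - 8)*(h - 1)*(h + 5)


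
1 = 1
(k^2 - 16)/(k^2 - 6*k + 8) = (k + 4)/(k - 2)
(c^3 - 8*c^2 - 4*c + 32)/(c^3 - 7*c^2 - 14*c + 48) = (c + 2)/(c + 3)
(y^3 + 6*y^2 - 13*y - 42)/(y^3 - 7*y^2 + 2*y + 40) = (y^2 + 4*y - 21)/(y^2 - 9*y + 20)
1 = 1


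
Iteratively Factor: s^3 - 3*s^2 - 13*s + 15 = (s - 1)*(s^2 - 2*s - 15) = (s - 5)*(s - 1)*(s + 3)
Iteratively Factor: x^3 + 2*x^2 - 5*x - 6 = (x - 2)*(x^2 + 4*x + 3) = (x - 2)*(x + 1)*(x + 3)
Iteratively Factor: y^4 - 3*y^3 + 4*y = (y)*(y^3 - 3*y^2 + 4) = y*(y - 2)*(y^2 - y - 2) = y*(y - 2)^2*(y + 1)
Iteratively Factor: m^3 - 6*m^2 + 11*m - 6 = (m - 1)*(m^2 - 5*m + 6) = (m - 2)*(m - 1)*(m - 3)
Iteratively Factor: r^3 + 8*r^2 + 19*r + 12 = (r + 3)*(r^2 + 5*r + 4) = (r + 3)*(r + 4)*(r + 1)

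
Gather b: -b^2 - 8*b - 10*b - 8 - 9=-b^2 - 18*b - 17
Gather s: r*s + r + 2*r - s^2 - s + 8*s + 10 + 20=3*r - s^2 + s*(r + 7) + 30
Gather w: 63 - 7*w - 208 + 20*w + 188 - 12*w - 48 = w - 5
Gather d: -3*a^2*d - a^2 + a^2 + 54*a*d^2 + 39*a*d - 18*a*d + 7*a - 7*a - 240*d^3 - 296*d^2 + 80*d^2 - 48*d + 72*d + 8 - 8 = -240*d^3 + d^2*(54*a - 216) + d*(-3*a^2 + 21*a + 24)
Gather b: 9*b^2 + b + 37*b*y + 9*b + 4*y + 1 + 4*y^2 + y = 9*b^2 + b*(37*y + 10) + 4*y^2 + 5*y + 1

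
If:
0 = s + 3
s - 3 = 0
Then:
No Solution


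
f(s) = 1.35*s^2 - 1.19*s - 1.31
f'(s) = 2.7*s - 1.19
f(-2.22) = 7.99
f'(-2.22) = -7.18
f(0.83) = -1.37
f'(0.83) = 1.05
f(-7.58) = 85.28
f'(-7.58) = -21.66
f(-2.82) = 12.78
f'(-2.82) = -8.80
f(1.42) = -0.28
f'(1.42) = 2.64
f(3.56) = 11.56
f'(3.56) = 8.42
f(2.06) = 1.97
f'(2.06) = 4.37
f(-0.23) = -0.96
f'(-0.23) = -1.81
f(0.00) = -1.31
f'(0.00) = -1.19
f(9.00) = 97.33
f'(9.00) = 23.11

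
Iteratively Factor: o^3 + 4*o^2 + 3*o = (o + 3)*(o^2 + o) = o*(o + 3)*(o + 1)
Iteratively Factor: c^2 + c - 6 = (c - 2)*(c + 3)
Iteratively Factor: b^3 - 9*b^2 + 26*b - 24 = (b - 3)*(b^2 - 6*b + 8) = (b - 3)*(b - 2)*(b - 4)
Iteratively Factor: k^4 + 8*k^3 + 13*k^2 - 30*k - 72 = (k + 4)*(k^3 + 4*k^2 - 3*k - 18) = (k + 3)*(k + 4)*(k^2 + k - 6) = (k - 2)*(k + 3)*(k + 4)*(k + 3)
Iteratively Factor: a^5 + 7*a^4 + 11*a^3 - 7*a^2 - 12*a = (a - 1)*(a^4 + 8*a^3 + 19*a^2 + 12*a) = (a - 1)*(a + 4)*(a^3 + 4*a^2 + 3*a) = (a - 1)*(a + 3)*(a + 4)*(a^2 + a) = a*(a - 1)*(a + 3)*(a + 4)*(a + 1)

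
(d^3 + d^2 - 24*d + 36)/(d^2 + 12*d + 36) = (d^2 - 5*d + 6)/(d + 6)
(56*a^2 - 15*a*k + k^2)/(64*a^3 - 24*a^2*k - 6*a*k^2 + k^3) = (7*a - k)/(8*a^2 - 2*a*k - k^2)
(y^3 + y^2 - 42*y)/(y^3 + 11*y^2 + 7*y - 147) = y*(y - 6)/(y^2 + 4*y - 21)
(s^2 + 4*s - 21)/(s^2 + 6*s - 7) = (s - 3)/(s - 1)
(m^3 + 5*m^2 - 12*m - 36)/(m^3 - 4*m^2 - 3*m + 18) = (m + 6)/(m - 3)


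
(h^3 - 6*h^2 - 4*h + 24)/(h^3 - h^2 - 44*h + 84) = (h + 2)/(h + 7)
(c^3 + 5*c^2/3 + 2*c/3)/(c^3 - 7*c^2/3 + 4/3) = c*(c + 1)/(c^2 - 3*c + 2)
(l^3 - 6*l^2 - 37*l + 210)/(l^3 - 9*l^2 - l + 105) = (l + 6)/(l + 3)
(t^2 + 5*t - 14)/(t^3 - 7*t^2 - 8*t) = (-t^2 - 5*t + 14)/(t*(-t^2 + 7*t + 8))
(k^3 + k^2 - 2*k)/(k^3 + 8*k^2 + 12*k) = (k - 1)/(k + 6)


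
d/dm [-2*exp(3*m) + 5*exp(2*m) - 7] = (10 - 6*exp(m))*exp(2*m)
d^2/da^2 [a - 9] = 0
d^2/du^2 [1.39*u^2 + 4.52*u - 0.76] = 2.78000000000000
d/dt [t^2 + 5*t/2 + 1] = 2*t + 5/2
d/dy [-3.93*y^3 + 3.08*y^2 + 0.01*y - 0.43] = -11.79*y^2 + 6.16*y + 0.01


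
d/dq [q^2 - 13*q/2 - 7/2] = 2*q - 13/2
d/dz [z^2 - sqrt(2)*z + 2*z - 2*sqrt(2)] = 2*z - sqrt(2) + 2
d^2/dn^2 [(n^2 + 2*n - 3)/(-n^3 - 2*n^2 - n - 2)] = 2*(-n^6 - 6*n^5 + 9*n^4 + 58*n^3 + 81*n^2 + 24*n - 9)/(n^9 + 6*n^8 + 15*n^7 + 26*n^6 + 39*n^5 + 42*n^4 + 37*n^3 + 30*n^2 + 12*n + 8)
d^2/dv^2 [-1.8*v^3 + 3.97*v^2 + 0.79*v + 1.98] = 7.94 - 10.8*v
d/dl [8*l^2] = 16*l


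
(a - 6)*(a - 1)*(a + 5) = a^3 - 2*a^2 - 29*a + 30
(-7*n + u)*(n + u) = -7*n^2 - 6*n*u + u^2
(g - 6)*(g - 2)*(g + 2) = g^3 - 6*g^2 - 4*g + 24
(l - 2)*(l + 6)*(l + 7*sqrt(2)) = l^3 + 4*l^2 + 7*sqrt(2)*l^2 - 12*l + 28*sqrt(2)*l - 84*sqrt(2)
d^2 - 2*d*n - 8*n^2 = (d - 4*n)*(d + 2*n)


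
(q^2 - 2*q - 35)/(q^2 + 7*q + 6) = (q^2 - 2*q - 35)/(q^2 + 7*q + 6)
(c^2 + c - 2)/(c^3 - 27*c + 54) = (c^2 + c - 2)/(c^3 - 27*c + 54)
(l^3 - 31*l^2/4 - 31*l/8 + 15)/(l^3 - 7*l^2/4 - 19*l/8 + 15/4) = (l - 8)/(l - 2)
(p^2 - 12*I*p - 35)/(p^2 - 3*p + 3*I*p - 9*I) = (p^2 - 12*I*p - 35)/(p^2 + 3*p*(-1 + I) - 9*I)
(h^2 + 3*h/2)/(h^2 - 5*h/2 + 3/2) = h*(2*h + 3)/(2*h^2 - 5*h + 3)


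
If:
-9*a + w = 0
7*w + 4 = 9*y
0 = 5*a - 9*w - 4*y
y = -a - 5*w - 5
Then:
No Solution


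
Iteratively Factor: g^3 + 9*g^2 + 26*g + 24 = (g + 2)*(g^2 + 7*g + 12) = (g + 2)*(g + 3)*(g + 4)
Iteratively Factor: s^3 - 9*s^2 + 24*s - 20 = (s - 5)*(s^2 - 4*s + 4) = (s - 5)*(s - 2)*(s - 2)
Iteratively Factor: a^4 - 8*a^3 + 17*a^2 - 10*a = (a)*(a^3 - 8*a^2 + 17*a - 10) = a*(a - 2)*(a^2 - 6*a + 5) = a*(a - 5)*(a - 2)*(a - 1)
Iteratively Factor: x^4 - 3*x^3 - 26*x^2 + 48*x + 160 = (x - 5)*(x^3 + 2*x^2 - 16*x - 32) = (x - 5)*(x + 2)*(x^2 - 16) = (x - 5)*(x + 2)*(x + 4)*(x - 4)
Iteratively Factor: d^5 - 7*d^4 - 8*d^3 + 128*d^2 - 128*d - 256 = (d - 4)*(d^4 - 3*d^3 - 20*d^2 + 48*d + 64) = (d - 4)*(d + 1)*(d^3 - 4*d^2 - 16*d + 64) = (d - 4)*(d + 1)*(d + 4)*(d^2 - 8*d + 16) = (d - 4)^2*(d + 1)*(d + 4)*(d - 4)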